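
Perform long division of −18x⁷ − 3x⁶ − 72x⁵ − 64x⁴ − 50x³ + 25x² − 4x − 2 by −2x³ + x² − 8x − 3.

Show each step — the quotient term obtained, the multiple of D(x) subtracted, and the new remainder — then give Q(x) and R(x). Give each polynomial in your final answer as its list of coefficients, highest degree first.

Q = [9, 6, 3, -4, 2]; R = [4]

Step 1: lead(−18x⁷ − 3x⁶ − 72x⁵ − 64x⁴ − 50x³ + 25x² − 4x − 2) ÷ lead(D) = −18x⁷ ÷ −2x³ = 9x⁴. Subtract (9x⁴)·D = −18x⁷ + 9x⁶ − 72x⁵ − 27x⁴. Remainder: −12x⁶ − 37x⁴ − 50x³ + 25x² − 4x − 2.
Step 2: lead(−12x⁶ − 37x⁴ − 50x³ + 25x² − 4x − 2) ÷ lead(D) = −12x⁶ ÷ −2x³ = 6x³. Subtract (6x³)·D = −12x⁶ + 6x⁵ − 48x⁴ − 18x³. Remainder: −6x⁵ + 11x⁴ − 32x³ + 25x² − 4x − 2.
Step 3: lead(−6x⁵ + 11x⁴ − 32x³ + 25x² − 4x − 2) ÷ lead(D) = −6x⁵ ÷ −2x³ = 3x². Subtract (3x²)·D = −6x⁵ + 3x⁴ − 24x³ − 9x². Remainder: 8x⁴ − 8x³ + 34x² − 4x − 2.
Step 4: lead(8x⁴ − 8x³ + 34x² − 4x − 2) ÷ lead(D) = 8x⁴ ÷ −2x³ = −4x. Subtract (−4x)·D = 8x⁴ − 4x³ + 32x² + 12x. Remainder: −4x³ + 2x² − 16x − 2.
Step 5: lead(−4x³ + 2x² − 16x − 2) ÷ lead(D) = −4x³ ÷ −2x³ = 2. Subtract (2)·D = −4x³ + 2x² − 16x − 6. Remainder: 4.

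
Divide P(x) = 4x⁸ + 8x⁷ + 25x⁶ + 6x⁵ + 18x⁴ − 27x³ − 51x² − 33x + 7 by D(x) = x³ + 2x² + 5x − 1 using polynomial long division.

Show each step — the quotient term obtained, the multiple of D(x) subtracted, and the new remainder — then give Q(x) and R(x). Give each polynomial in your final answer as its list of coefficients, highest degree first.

Q = [4, 0, 5, 0, -7, -8]; R = [-1]

Step 1: lead(4x⁸ + 8x⁷ + 25x⁶ + 6x⁵ + 18x⁴ − 27x³ − 51x² − 33x + 7) ÷ lead(D) = 4x⁸ ÷ x³ = 4x⁵. Subtract (4x⁵)·D = 4x⁸ + 8x⁷ + 20x⁶ − 4x⁵. Remainder: 5x⁶ + 10x⁵ + 18x⁴ − 27x³ − 51x² − 33x + 7.
Step 2: lead(5x⁶ + 10x⁵ + 18x⁴ − 27x³ − 51x² − 33x + 7) ÷ lead(D) = 5x⁶ ÷ x³ = 5x³. Subtract (5x³)·D = 5x⁶ + 10x⁵ + 25x⁴ − 5x³. Remainder: −7x⁴ − 22x³ − 51x² − 33x + 7.
Step 3: lead(−7x⁴ − 22x³ − 51x² − 33x + 7) ÷ lead(D) = −7x⁴ ÷ x³ = −7x. Subtract (−7x)·D = −7x⁴ − 14x³ − 35x² + 7x. Remainder: −8x³ − 16x² − 40x + 7.
Step 4: lead(−8x³ − 16x² − 40x + 7) ÷ lead(D) = −8x³ ÷ x³ = −8. Subtract (−8)·D = −8x³ − 16x² − 40x + 8. Remainder: −1.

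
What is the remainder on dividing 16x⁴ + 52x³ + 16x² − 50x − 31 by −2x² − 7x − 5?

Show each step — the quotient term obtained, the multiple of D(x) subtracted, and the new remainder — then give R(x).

Step 1: lead(16x⁴ + 52x³ + 16x² − 50x − 31) ÷ lead(D) = 16x⁴ ÷ −2x² = −8x². Subtract (−8x²)·D = 16x⁴ + 56x³ + 40x². Remainder: −4x³ − 24x² − 50x − 31.
Step 2: lead(−4x³ − 24x² − 50x − 31) ÷ lead(D) = −4x³ ÷ −2x² = 2x. Subtract (2x)·D = −4x³ − 14x² − 10x. Remainder: −10x² − 40x − 31.
Step 3: lead(−10x² − 40x − 31) ÷ lead(D) = −10x² ÷ −2x² = 5. Subtract (5)·D = −10x² − 35x − 25. Remainder: −5x − 6.

R(x) = −5x − 6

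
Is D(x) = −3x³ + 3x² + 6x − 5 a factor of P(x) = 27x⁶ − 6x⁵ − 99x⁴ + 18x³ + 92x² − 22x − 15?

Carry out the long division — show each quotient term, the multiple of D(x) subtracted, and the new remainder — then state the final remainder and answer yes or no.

Step 1: lead(27x⁶ − 6x⁵ − 99x⁴ + 18x³ + 92x² − 22x − 15) ÷ lead(D) = 27x⁶ ÷ −3x³ = −9x³. Subtract (−9x³)·D = 27x⁶ − 27x⁵ − 54x⁴ + 45x³. Remainder: 21x⁵ − 45x⁴ − 27x³ + 92x² − 22x − 15.
Step 2: lead(21x⁵ − 45x⁴ − 27x³ + 92x² − 22x − 15) ÷ lead(D) = 21x⁵ ÷ −3x³ = −7x². Subtract (−7x²)·D = 21x⁵ − 21x⁴ − 42x³ + 35x². Remainder: −24x⁴ + 15x³ + 57x² − 22x − 15.
Step 3: lead(−24x⁴ + 15x³ + 57x² − 22x − 15) ÷ lead(D) = −24x⁴ ÷ −3x³ = 8x. Subtract (8x)·D = −24x⁴ + 24x³ + 48x² − 40x. Remainder: −9x³ + 9x² + 18x − 15.
Step 4: lead(−9x³ + 9x² + 18x − 15) ÷ lead(D) = −9x³ ÷ −3x³ = 3. Subtract (3)·D = −9x³ + 9x² + 18x − 15. Remainder: 0.

R(x) = 0, so D(x) is a factor of P(x). yes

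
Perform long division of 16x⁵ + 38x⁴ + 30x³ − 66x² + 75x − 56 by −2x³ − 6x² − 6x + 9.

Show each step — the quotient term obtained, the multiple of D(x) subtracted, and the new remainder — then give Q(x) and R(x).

Q(x) = −8x² + 5x − 6; R(x) = −6x − 2

Step 1: lead(16x⁵ + 38x⁴ + 30x³ − 66x² + 75x − 56) ÷ lead(D) = 16x⁵ ÷ −2x³ = −8x². Subtract (−8x²)·D = 16x⁵ + 48x⁴ + 48x³ − 72x². Remainder: −10x⁴ − 18x³ + 6x² + 75x − 56.
Step 2: lead(−10x⁴ − 18x³ + 6x² + 75x − 56) ÷ lead(D) = −10x⁴ ÷ −2x³ = 5x. Subtract (5x)·D = −10x⁴ − 30x³ − 30x² + 45x. Remainder: 12x³ + 36x² + 30x − 56.
Step 3: lead(12x³ + 36x² + 30x − 56) ÷ lead(D) = 12x³ ÷ −2x³ = −6. Subtract (−6)·D = 12x³ + 36x² + 36x − 54. Remainder: −6x − 2.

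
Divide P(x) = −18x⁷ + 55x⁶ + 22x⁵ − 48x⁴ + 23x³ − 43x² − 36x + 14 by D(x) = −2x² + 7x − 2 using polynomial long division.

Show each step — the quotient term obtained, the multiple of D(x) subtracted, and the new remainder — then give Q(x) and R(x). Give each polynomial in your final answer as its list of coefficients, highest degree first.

Q = [9, 4, -6, -1, -9, -9]; R = [9, -4]

Step 1: lead(−18x⁷ + 55x⁶ + 22x⁵ − 48x⁴ + 23x³ − 43x² − 36x + 14) ÷ lead(D) = −18x⁷ ÷ −2x² = 9x⁵. Subtract (9x⁵)·D = −18x⁷ + 63x⁶ − 18x⁵. Remainder: −8x⁶ + 40x⁵ − 48x⁴ + 23x³ − 43x² − 36x + 14.
Step 2: lead(−8x⁶ + 40x⁵ − 48x⁴ + 23x³ − 43x² − 36x + 14) ÷ lead(D) = −8x⁶ ÷ −2x² = 4x⁴. Subtract (4x⁴)·D = −8x⁶ + 28x⁵ − 8x⁴. Remainder: 12x⁵ − 40x⁴ + 23x³ − 43x² − 36x + 14.
Step 3: lead(12x⁵ − 40x⁴ + 23x³ − 43x² − 36x + 14) ÷ lead(D) = 12x⁵ ÷ −2x² = −6x³. Subtract (−6x³)·D = 12x⁵ − 42x⁴ + 12x³. Remainder: 2x⁴ + 11x³ − 43x² − 36x + 14.
Step 4: lead(2x⁴ + 11x³ − 43x² − 36x + 14) ÷ lead(D) = 2x⁴ ÷ −2x² = −x². Subtract (−x²)·D = 2x⁴ − 7x³ + 2x². Remainder: 18x³ − 45x² − 36x + 14.
Step 5: lead(18x³ − 45x² − 36x + 14) ÷ lead(D) = 18x³ ÷ −2x² = −9x. Subtract (−9x)·D = 18x³ − 63x² + 18x. Remainder: 18x² − 54x + 14.
Step 6: lead(18x² − 54x + 14) ÷ lead(D) = 18x² ÷ −2x² = −9. Subtract (−9)·D = 18x² − 63x + 18. Remainder: 9x − 4.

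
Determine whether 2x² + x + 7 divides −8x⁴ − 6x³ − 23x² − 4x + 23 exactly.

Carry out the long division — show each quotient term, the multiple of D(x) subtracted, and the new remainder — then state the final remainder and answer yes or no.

R(x) = 2, so D(x) is not a factor of P(x). no

Step 1: lead(−8x⁴ − 6x³ − 23x² − 4x + 23) ÷ lead(D) = −8x⁴ ÷ 2x² = −4x². Subtract (−4x²)·D = −8x⁴ − 4x³ − 28x². Remainder: −2x³ + 5x² − 4x + 23.
Step 2: lead(−2x³ + 5x² − 4x + 23) ÷ lead(D) = −2x³ ÷ 2x² = −x. Subtract (−x)·D = −2x³ − x² − 7x. Remainder: 6x² + 3x + 23.
Step 3: lead(6x² + 3x + 23) ÷ lead(D) = 6x² ÷ 2x² = 3. Subtract (3)·D = 6x² + 3x + 21. Remainder: 2.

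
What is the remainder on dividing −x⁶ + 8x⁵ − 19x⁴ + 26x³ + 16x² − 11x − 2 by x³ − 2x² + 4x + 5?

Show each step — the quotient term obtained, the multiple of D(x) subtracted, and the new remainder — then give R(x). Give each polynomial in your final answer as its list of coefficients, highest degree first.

R = [-7]

Step 1: lead(−x⁶ + 8x⁵ − 19x⁴ + 26x³ + 16x² − 11x − 2) ÷ lead(D) = −x⁶ ÷ x³ = −x³. Subtract (−x³)·D = −x⁶ + 2x⁵ − 4x⁴ − 5x³. Remainder: 6x⁵ − 15x⁴ + 31x³ + 16x² − 11x − 2.
Step 2: lead(6x⁵ − 15x⁴ + 31x³ + 16x² − 11x − 2) ÷ lead(D) = 6x⁵ ÷ x³ = 6x². Subtract (6x²)·D = 6x⁵ − 12x⁴ + 24x³ + 30x². Remainder: −3x⁴ + 7x³ − 14x² − 11x − 2.
Step 3: lead(−3x⁴ + 7x³ − 14x² − 11x − 2) ÷ lead(D) = −3x⁴ ÷ x³ = −3x. Subtract (−3x)·D = −3x⁴ + 6x³ − 12x² − 15x. Remainder: x³ − 2x² + 4x − 2.
Step 4: lead(x³ − 2x² + 4x − 2) ÷ lead(D) = x³ ÷ x³ = 1. Subtract (1)·D = x³ − 2x² + 4x + 5. Remainder: −7.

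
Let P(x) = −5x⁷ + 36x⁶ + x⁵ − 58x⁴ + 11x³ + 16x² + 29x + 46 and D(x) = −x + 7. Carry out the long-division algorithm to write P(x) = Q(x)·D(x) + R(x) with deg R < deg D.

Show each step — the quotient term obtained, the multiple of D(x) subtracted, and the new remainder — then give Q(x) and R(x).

Step 1: lead(−5x⁷ + 36x⁶ + x⁵ − 58x⁴ + 11x³ + 16x² + 29x + 46) ÷ lead(D) = −5x⁷ ÷ −x = 5x⁶. Subtract (5x⁶)·D = −5x⁷ + 35x⁶. Remainder: x⁶ + x⁵ − 58x⁴ + 11x³ + 16x² + 29x + 46.
Step 2: lead(x⁶ + x⁵ − 58x⁴ + 11x³ + 16x² + 29x + 46) ÷ lead(D) = x⁶ ÷ −x = −x⁵. Subtract (−x⁵)·D = x⁶ − 7x⁵. Remainder: 8x⁵ − 58x⁴ + 11x³ + 16x² + 29x + 46.
Step 3: lead(8x⁵ − 58x⁴ + 11x³ + 16x² + 29x + 46) ÷ lead(D) = 8x⁵ ÷ −x = −8x⁴. Subtract (−8x⁴)·D = 8x⁵ − 56x⁴. Remainder: −2x⁴ + 11x³ + 16x² + 29x + 46.
Step 4: lead(−2x⁴ + 11x³ + 16x² + 29x + 46) ÷ lead(D) = −2x⁴ ÷ −x = 2x³. Subtract (2x³)·D = −2x⁴ + 14x³. Remainder: −3x³ + 16x² + 29x + 46.
Step 5: lead(−3x³ + 16x² + 29x + 46) ÷ lead(D) = −3x³ ÷ −x = 3x². Subtract (3x²)·D = −3x³ + 21x². Remainder: −5x² + 29x + 46.
Step 6: lead(−5x² + 29x + 46) ÷ lead(D) = −5x² ÷ −x = 5x. Subtract (5x)·D = −5x² + 35x. Remainder: −6x + 46.
Step 7: lead(−6x + 46) ÷ lead(D) = −6x ÷ −x = 6. Subtract (6)·D = −6x + 42. Remainder: 4.

Q(x) = 5x⁶ − x⁵ − 8x⁴ + 2x³ + 3x² + 5x + 6; R(x) = 4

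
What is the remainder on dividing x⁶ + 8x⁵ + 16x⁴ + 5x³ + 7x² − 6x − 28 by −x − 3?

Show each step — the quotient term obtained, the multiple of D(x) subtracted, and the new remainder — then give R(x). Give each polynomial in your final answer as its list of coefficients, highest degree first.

R = [-1]

Step 1: lead(x⁶ + 8x⁵ + 16x⁴ + 5x³ + 7x² − 6x − 28) ÷ lead(D) = x⁶ ÷ −x = −x⁵. Subtract (−x⁵)·D = x⁶ + 3x⁵. Remainder: 5x⁵ + 16x⁴ + 5x³ + 7x² − 6x − 28.
Step 2: lead(5x⁵ + 16x⁴ + 5x³ + 7x² − 6x − 28) ÷ lead(D) = 5x⁵ ÷ −x = −5x⁴. Subtract (−5x⁴)·D = 5x⁵ + 15x⁴. Remainder: x⁴ + 5x³ + 7x² − 6x − 28.
Step 3: lead(x⁴ + 5x³ + 7x² − 6x − 28) ÷ lead(D) = x⁴ ÷ −x = −x³. Subtract (−x³)·D = x⁴ + 3x³. Remainder: 2x³ + 7x² − 6x − 28.
Step 4: lead(2x³ + 7x² − 6x − 28) ÷ lead(D) = 2x³ ÷ −x = −2x². Subtract (−2x²)·D = 2x³ + 6x². Remainder: x² − 6x − 28.
Step 5: lead(x² − 6x − 28) ÷ lead(D) = x² ÷ −x = −x. Subtract (−x)·D = x² + 3x. Remainder: −9x − 28.
Step 6: lead(−9x − 28) ÷ lead(D) = −9x ÷ −x = 9. Subtract (9)·D = −9x − 27. Remainder: −1.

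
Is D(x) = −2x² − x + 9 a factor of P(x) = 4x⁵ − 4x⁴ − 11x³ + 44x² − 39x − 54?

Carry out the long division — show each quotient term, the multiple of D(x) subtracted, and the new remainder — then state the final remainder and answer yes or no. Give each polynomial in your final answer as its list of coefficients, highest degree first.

R = [0], so D(x) is a factor of P(x). yes

Step 1: lead(4x⁵ − 4x⁴ − 11x³ + 44x² − 39x − 54) ÷ lead(D) = 4x⁵ ÷ −2x² = −2x³. Subtract (−2x³)·D = 4x⁵ + 2x⁴ − 18x³. Remainder: −6x⁴ + 7x³ + 44x² − 39x − 54.
Step 2: lead(−6x⁴ + 7x³ + 44x² − 39x − 54) ÷ lead(D) = −6x⁴ ÷ −2x² = 3x². Subtract (3x²)·D = −6x⁴ − 3x³ + 27x². Remainder: 10x³ + 17x² − 39x − 54.
Step 3: lead(10x³ + 17x² − 39x − 54) ÷ lead(D) = 10x³ ÷ −2x² = −5x. Subtract (−5x)·D = 10x³ + 5x² − 45x. Remainder: 12x² + 6x − 54.
Step 4: lead(12x² + 6x − 54) ÷ lead(D) = 12x² ÷ −2x² = −6. Subtract (−6)·D = 12x² + 6x − 54. Remainder: 0.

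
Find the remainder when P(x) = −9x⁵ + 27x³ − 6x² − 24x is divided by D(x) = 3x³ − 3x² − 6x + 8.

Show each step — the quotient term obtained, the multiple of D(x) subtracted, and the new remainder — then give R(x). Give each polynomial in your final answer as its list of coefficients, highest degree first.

R = [0]

Step 1: lead(−9x⁵ + 27x³ − 6x² − 24x) ÷ lead(D) = −9x⁵ ÷ 3x³ = −3x². Subtract (−3x²)·D = −9x⁵ + 9x⁴ + 18x³ − 24x². Remainder: −9x⁴ + 9x³ + 18x² − 24x.
Step 2: lead(−9x⁴ + 9x³ + 18x² − 24x) ÷ lead(D) = −9x⁴ ÷ 3x³ = −3x. Subtract (−3x)·D = −9x⁴ + 9x³ + 18x² − 24x. Remainder: 0.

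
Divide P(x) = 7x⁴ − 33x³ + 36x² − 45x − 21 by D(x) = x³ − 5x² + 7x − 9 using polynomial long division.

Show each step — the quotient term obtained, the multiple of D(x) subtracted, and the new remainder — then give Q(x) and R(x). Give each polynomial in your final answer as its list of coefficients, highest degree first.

Q = [7, 2]; R = [-3, 4, -3]

Step 1: lead(7x⁴ − 33x³ + 36x² − 45x − 21) ÷ lead(D) = 7x⁴ ÷ x³ = 7x. Subtract (7x)·D = 7x⁴ − 35x³ + 49x² − 63x. Remainder: 2x³ − 13x² + 18x − 21.
Step 2: lead(2x³ − 13x² + 18x − 21) ÷ lead(D) = 2x³ ÷ x³ = 2. Subtract (2)·D = 2x³ − 10x² + 14x − 18. Remainder: −3x² + 4x − 3.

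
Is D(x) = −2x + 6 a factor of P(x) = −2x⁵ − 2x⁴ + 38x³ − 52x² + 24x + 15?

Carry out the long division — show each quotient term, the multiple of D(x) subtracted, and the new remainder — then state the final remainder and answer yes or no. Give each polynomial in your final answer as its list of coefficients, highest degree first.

Step 1: lead(−2x⁵ − 2x⁴ + 38x³ − 52x² + 24x + 15) ÷ lead(D) = −2x⁵ ÷ −2x = x⁴. Subtract (x⁴)·D = −2x⁵ + 6x⁴. Remainder: −8x⁴ + 38x³ − 52x² + 24x + 15.
Step 2: lead(−8x⁴ + 38x³ − 52x² + 24x + 15) ÷ lead(D) = −8x⁴ ÷ −2x = 4x³. Subtract (4x³)·D = −8x⁴ + 24x³. Remainder: 14x³ − 52x² + 24x + 15.
Step 3: lead(14x³ − 52x² + 24x + 15) ÷ lead(D) = 14x³ ÷ −2x = −7x². Subtract (−7x²)·D = 14x³ − 42x². Remainder: −10x² + 24x + 15.
Step 4: lead(−10x² + 24x + 15) ÷ lead(D) = −10x² ÷ −2x = 5x. Subtract (5x)·D = −10x² + 30x. Remainder: −6x + 15.
Step 5: lead(−6x + 15) ÷ lead(D) = −6x ÷ −2x = 3. Subtract (3)·D = −6x + 18. Remainder: −3.

R = [-3], so D(x) is not a factor of P(x). no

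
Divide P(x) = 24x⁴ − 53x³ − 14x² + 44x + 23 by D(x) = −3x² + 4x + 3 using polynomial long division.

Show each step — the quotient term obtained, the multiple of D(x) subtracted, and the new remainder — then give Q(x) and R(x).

Step 1: lead(24x⁴ − 53x³ − 14x² + 44x + 23) ÷ lead(D) = 24x⁴ ÷ −3x² = −8x². Subtract (−8x²)·D = 24x⁴ − 32x³ − 24x². Remainder: −21x³ + 10x² + 44x + 23.
Step 2: lead(−21x³ + 10x² + 44x + 23) ÷ lead(D) = −21x³ ÷ −3x² = 7x. Subtract (7x)·D = −21x³ + 28x² + 21x. Remainder: −18x² + 23x + 23.
Step 3: lead(−18x² + 23x + 23) ÷ lead(D) = −18x² ÷ −3x² = 6. Subtract (6)·D = −18x² + 24x + 18. Remainder: −x + 5.

Q(x) = −8x² + 7x + 6; R(x) = −x + 5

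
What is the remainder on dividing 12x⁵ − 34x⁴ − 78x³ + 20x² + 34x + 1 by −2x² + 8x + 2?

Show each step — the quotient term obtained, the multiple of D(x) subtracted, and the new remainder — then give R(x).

R(x) = −5

Step 1: lead(12x⁵ − 34x⁴ − 78x³ + 20x² + 34x + 1) ÷ lead(D) = 12x⁵ ÷ −2x² = −6x³. Subtract (−6x³)·D = 12x⁵ − 48x⁴ − 12x³. Remainder: 14x⁴ − 66x³ + 20x² + 34x + 1.
Step 2: lead(14x⁴ − 66x³ + 20x² + 34x + 1) ÷ lead(D) = 14x⁴ ÷ −2x² = −7x². Subtract (−7x²)·D = 14x⁴ − 56x³ − 14x². Remainder: −10x³ + 34x² + 34x + 1.
Step 3: lead(−10x³ + 34x² + 34x + 1) ÷ lead(D) = −10x³ ÷ −2x² = 5x. Subtract (5x)·D = −10x³ + 40x² + 10x. Remainder: −6x² + 24x + 1.
Step 4: lead(−6x² + 24x + 1) ÷ lead(D) = −6x² ÷ −2x² = 3. Subtract (3)·D = −6x² + 24x + 6. Remainder: −5.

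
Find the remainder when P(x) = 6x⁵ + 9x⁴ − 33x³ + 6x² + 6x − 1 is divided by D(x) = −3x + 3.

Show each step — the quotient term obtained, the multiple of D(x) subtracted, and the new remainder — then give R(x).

Step 1: lead(6x⁵ + 9x⁴ − 33x³ + 6x² + 6x − 1) ÷ lead(D) = 6x⁵ ÷ −3x = −2x⁴. Subtract (−2x⁴)·D = 6x⁵ − 6x⁴. Remainder: 15x⁴ − 33x³ + 6x² + 6x − 1.
Step 2: lead(15x⁴ − 33x³ + 6x² + 6x − 1) ÷ lead(D) = 15x⁴ ÷ −3x = −5x³. Subtract (−5x³)·D = 15x⁴ − 15x³. Remainder: −18x³ + 6x² + 6x − 1.
Step 3: lead(−18x³ + 6x² + 6x − 1) ÷ lead(D) = −18x³ ÷ −3x = 6x². Subtract (6x²)·D = −18x³ + 18x². Remainder: −12x² + 6x − 1.
Step 4: lead(−12x² + 6x − 1) ÷ lead(D) = −12x² ÷ −3x = 4x. Subtract (4x)·D = −12x² + 12x. Remainder: −6x − 1.
Step 5: lead(−6x − 1) ÷ lead(D) = −6x ÷ −3x = 2. Subtract (2)·D = −6x + 6. Remainder: −7.

R(x) = −7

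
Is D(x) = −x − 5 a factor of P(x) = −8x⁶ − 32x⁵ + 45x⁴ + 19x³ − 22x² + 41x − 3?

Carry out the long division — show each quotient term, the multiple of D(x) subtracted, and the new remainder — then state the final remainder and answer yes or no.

R(x) = −8, so D(x) is not a factor of P(x). no

Step 1: lead(−8x⁶ − 32x⁵ + 45x⁴ + 19x³ − 22x² + 41x − 3) ÷ lead(D) = −8x⁶ ÷ −x = 8x⁵. Subtract (8x⁵)·D = −8x⁶ − 40x⁵. Remainder: 8x⁵ + 45x⁴ + 19x³ − 22x² + 41x − 3.
Step 2: lead(8x⁵ + 45x⁴ + 19x³ − 22x² + 41x − 3) ÷ lead(D) = 8x⁵ ÷ −x = −8x⁴. Subtract (−8x⁴)·D = 8x⁵ + 40x⁴. Remainder: 5x⁴ + 19x³ − 22x² + 41x − 3.
Step 3: lead(5x⁴ + 19x³ − 22x² + 41x − 3) ÷ lead(D) = 5x⁴ ÷ −x = −5x³. Subtract (−5x³)·D = 5x⁴ + 25x³. Remainder: −6x³ − 22x² + 41x − 3.
Step 4: lead(−6x³ − 22x² + 41x − 3) ÷ lead(D) = −6x³ ÷ −x = 6x². Subtract (6x²)·D = −6x³ − 30x². Remainder: 8x² + 41x − 3.
Step 5: lead(8x² + 41x − 3) ÷ lead(D) = 8x² ÷ −x = −8x. Subtract (−8x)·D = 8x² + 40x. Remainder: x − 3.
Step 6: lead(x − 3) ÷ lead(D) = x ÷ −x = −1. Subtract (−1)·D = x + 5. Remainder: −8.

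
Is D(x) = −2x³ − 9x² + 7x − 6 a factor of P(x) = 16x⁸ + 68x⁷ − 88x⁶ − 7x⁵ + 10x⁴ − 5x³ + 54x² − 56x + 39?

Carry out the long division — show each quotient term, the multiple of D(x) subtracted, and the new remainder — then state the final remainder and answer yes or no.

R(x) = −9, so D(x) is not a factor of P(x). no

Step 1: lead(16x⁸ + 68x⁷ − 88x⁶ − 7x⁵ + 10x⁴ − 5x³ + 54x² − 56x + 39) ÷ lead(D) = 16x⁸ ÷ −2x³ = −8x⁵. Subtract (−8x⁵)·D = 16x⁸ + 72x⁷ − 56x⁶ + 48x⁵. Remainder: −4x⁷ − 32x⁶ − 55x⁵ + 10x⁴ − 5x³ + 54x² − 56x + 39.
Step 2: lead(−4x⁷ − 32x⁶ − 55x⁵ + 10x⁴ − 5x³ + 54x² − 56x + 39) ÷ lead(D) = −4x⁷ ÷ −2x³ = 2x⁴. Subtract (2x⁴)·D = −4x⁷ − 18x⁶ + 14x⁵ − 12x⁴. Remainder: −14x⁶ − 69x⁵ + 22x⁴ − 5x³ + 54x² − 56x + 39.
Step 3: lead(−14x⁶ − 69x⁵ + 22x⁴ − 5x³ + 54x² − 56x + 39) ÷ lead(D) = −14x⁶ ÷ −2x³ = 7x³. Subtract (7x³)·D = −14x⁶ − 63x⁵ + 49x⁴ − 42x³. Remainder: −6x⁵ − 27x⁴ + 37x³ + 54x² − 56x + 39.
Step 4: lead(−6x⁵ − 27x⁴ + 37x³ + 54x² − 56x + 39) ÷ lead(D) = −6x⁵ ÷ −2x³ = 3x². Subtract (3x²)·D = −6x⁵ − 27x⁴ + 21x³ − 18x². Remainder: 16x³ + 72x² − 56x + 39.
Step 5: lead(16x³ + 72x² − 56x + 39) ÷ lead(D) = 16x³ ÷ −2x³ = −8. Subtract (−8)·D = 16x³ + 72x² − 56x + 48. Remainder: −9.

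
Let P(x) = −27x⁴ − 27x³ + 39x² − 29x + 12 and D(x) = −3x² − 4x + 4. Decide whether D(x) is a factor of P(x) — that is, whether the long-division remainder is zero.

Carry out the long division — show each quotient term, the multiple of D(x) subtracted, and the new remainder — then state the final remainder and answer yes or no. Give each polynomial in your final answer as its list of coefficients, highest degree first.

Step 1: lead(−27x⁴ − 27x³ + 39x² − 29x + 12) ÷ lead(D) = −27x⁴ ÷ −3x² = 9x². Subtract (9x²)·D = −27x⁴ − 36x³ + 36x². Remainder: 9x³ + 3x² − 29x + 12.
Step 2: lead(9x³ + 3x² − 29x + 12) ÷ lead(D) = 9x³ ÷ −3x² = −3x. Subtract (−3x)·D = 9x³ + 12x² − 12x. Remainder: −9x² − 17x + 12.
Step 3: lead(−9x² − 17x + 12) ÷ lead(D) = −9x² ÷ −3x² = 3. Subtract (3)·D = −9x² − 12x + 12. Remainder: −5x.

R = [-5, 0], so D(x) is not a factor of P(x). no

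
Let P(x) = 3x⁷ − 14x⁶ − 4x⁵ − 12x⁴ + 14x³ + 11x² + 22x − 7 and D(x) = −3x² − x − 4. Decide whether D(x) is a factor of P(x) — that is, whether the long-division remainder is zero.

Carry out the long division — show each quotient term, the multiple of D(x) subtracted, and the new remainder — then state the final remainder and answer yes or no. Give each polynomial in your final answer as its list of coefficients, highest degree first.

R = [4, 1], so D(x) is not a factor of P(x). no

Step 1: lead(3x⁷ − 14x⁶ − 4x⁵ − 12x⁴ + 14x³ + 11x² + 22x − 7) ÷ lead(D) = 3x⁷ ÷ −3x² = −x⁵. Subtract (−x⁵)·D = 3x⁷ + x⁶ + 4x⁵. Remainder: −15x⁶ − 8x⁵ − 12x⁴ + 14x³ + 11x² + 22x − 7.
Step 2: lead(−15x⁶ − 8x⁵ − 12x⁴ + 14x³ + 11x² + 22x − 7) ÷ lead(D) = −15x⁶ ÷ −3x² = 5x⁴. Subtract (5x⁴)·D = −15x⁶ − 5x⁵ − 20x⁴. Remainder: −3x⁵ + 8x⁴ + 14x³ + 11x² + 22x − 7.
Step 3: lead(−3x⁵ + 8x⁴ + 14x³ + 11x² + 22x − 7) ÷ lead(D) = −3x⁵ ÷ −3x² = x³. Subtract (x³)·D = −3x⁵ − x⁴ − 4x³. Remainder: 9x⁴ + 18x³ + 11x² + 22x − 7.
Step 4: lead(9x⁴ + 18x³ + 11x² + 22x − 7) ÷ lead(D) = 9x⁴ ÷ −3x² = −3x². Subtract (−3x²)·D = 9x⁴ + 3x³ + 12x². Remainder: 15x³ − x² + 22x − 7.
Step 5: lead(15x³ − x² + 22x − 7) ÷ lead(D) = 15x³ ÷ −3x² = −5x. Subtract (−5x)·D = 15x³ + 5x² + 20x. Remainder: −6x² + 2x − 7.
Step 6: lead(−6x² + 2x − 7) ÷ lead(D) = −6x² ÷ −3x² = 2. Subtract (2)·D = −6x² − 2x − 8. Remainder: 4x + 1.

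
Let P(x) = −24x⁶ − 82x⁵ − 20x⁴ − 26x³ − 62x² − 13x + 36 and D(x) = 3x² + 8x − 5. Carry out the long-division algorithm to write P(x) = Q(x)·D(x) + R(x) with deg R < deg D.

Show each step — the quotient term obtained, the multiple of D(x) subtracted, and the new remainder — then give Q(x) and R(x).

Step 1: lead(−24x⁶ − 82x⁵ − 20x⁴ − 26x³ − 62x² − 13x + 36) ÷ lead(D) = −24x⁶ ÷ 3x² = −8x⁴. Subtract (−8x⁴)·D = −24x⁶ − 64x⁵ + 40x⁴. Remainder: −18x⁵ − 60x⁴ − 26x³ − 62x² − 13x + 36.
Step 2: lead(−18x⁵ − 60x⁴ − 26x³ − 62x² − 13x + 36) ÷ lead(D) = −18x⁵ ÷ 3x² = −6x³. Subtract (−6x³)·D = −18x⁵ − 48x⁴ + 30x³. Remainder: −12x⁴ − 56x³ − 62x² − 13x + 36.
Step 3: lead(−12x⁴ − 56x³ − 62x² − 13x + 36) ÷ lead(D) = −12x⁴ ÷ 3x² = −4x². Subtract (−4x²)·D = −12x⁴ − 32x³ + 20x². Remainder: −24x³ − 82x² − 13x + 36.
Step 4: lead(−24x³ − 82x² − 13x + 36) ÷ lead(D) = −24x³ ÷ 3x² = −8x. Subtract (−8x)·D = −24x³ − 64x² + 40x. Remainder: −18x² − 53x + 36.
Step 5: lead(−18x² − 53x + 36) ÷ lead(D) = −18x² ÷ 3x² = −6. Subtract (−6)·D = −18x² − 48x + 30. Remainder: −5x + 6.

Q(x) = −8x⁴ − 6x³ − 4x² − 8x − 6; R(x) = −5x + 6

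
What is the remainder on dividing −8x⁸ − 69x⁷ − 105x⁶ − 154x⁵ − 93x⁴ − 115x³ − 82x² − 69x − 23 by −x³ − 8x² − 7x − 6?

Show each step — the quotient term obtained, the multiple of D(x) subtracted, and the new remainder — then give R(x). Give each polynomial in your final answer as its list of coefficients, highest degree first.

R = [7, 1]

Step 1: lead(−8x⁸ − 69x⁷ − 105x⁶ − 154x⁵ − 93x⁴ − 115x³ − 82x² − 69x − 23) ÷ lead(D) = −8x⁸ ÷ −x³ = 8x⁵. Subtract (8x⁵)·D = −8x⁸ − 64x⁷ − 56x⁶ − 48x⁵. Remainder: −5x⁷ − 49x⁶ − 106x⁵ − 93x⁴ − 115x³ − 82x² − 69x − 23.
Step 2: lead(−5x⁷ − 49x⁶ − 106x⁵ − 93x⁴ − 115x³ − 82x² − 69x − 23) ÷ lead(D) = −5x⁷ ÷ −x³ = 5x⁴. Subtract (5x⁴)·D = −5x⁷ − 40x⁶ − 35x⁵ − 30x⁴. Remainder: −9x⁶ − 71x⁵ − 63x⁴ − 115x³ − 82x² − 69x − 23.
Step 3: lead(−9x⁶ − 71x⁵ − 63x⁴ − 115x³ − 82x² − 69x − 23) ÷ lead(D) = −9x⁶ ÷ −x³ = 9x³. Subtract (9x³)·D = −9x⁶ − 72x⁵ − 63x⁴ − 54x³. Remainder: x⁵ − 61x³ − 82x² − 69x − 23.
Step 4: lead(x⁵ − 61x³ − 82x² − 69x − 23) ÷ lead(D) = x⁵ ÷ −x³ = −x². Subtract (−x²)·D = x⁵ + 8x⁴ + 7x³ + 6x². Remainder: −8x⁴ − 68x³ − 88x² − 69x − 23.
Step 5: lead(−8x⁴ − 68x³ − 88x² − 69x − 23) ÷ lead(D) = −8x⁴ ÷ −x³ = 8x. Subtract (8x)·D = −8x⁴ − 64x³ − 56x² − 48x. Remainder: −4x³ − 32x² − 21x − 23.
Step 6: lead(−4x³ − 32x² − 21x − 23) ÷ lead(D) = −4x³ ÷ −x³ = 4. Subtract (4)·D = −4x³ − 32x² − 28x − 24. Remainder: 7x + 1.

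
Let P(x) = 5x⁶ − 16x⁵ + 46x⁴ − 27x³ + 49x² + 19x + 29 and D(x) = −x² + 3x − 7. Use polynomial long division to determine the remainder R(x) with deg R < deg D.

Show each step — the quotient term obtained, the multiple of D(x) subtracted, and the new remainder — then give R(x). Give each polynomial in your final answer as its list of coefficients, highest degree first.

R = [6, -6]

Step 1: lead(5x⁶ − 16x⁵ + 46x⁴ − 27x³ + 49x² + 19x + 29) ÷ lead(D) = 5x⁶ ÷ −x² = −5x⁴. Subtract (−5x⁴)·D = 5x⁶ − 15x⁵ + 35x⁴. Remainder: −x⁵ + 11x⁴ − 27x³ + 49x² + 19x + 29.
Step 2: lead(−x⁵ + 11x⁴ − 27x³ + 49x² + 19x + 29) ÷ lead(D) = −x⁵ ÷ −x² = x³. Subtract (x³)·D = −x⁵ + 3x⁴ − 7x³. Remainder: 8x⁴ − 20x³ + 49x² + 19x + 29.
Step 3: lead(8x⁴ − 20x³ + 49x² + 19x + 29) ÷ lead(D) = 8x⁴ ÷ −x² = −8x². Subtract (−8x²)·D = 8x⁴ − 24x³ + 56x². Remainder: 4x³ − 7x² + 19x + 29.
Step 4: lead(4x³ − 7x² + 19x + 29) ÷ lead(D) = 4x³ ÷ −x² = −4x. Subtract (−4x)·D = 4x³ − 12x² + 28x. Remainder: 5x² − 9x + 29.
Step 5: lead(5x² − 9x + 29) ÷ lead(D) = 5x² ÷ −x² = −5. Subtract (−5)·D = 5x² − 15x + 35. Remainder: 6x − 6.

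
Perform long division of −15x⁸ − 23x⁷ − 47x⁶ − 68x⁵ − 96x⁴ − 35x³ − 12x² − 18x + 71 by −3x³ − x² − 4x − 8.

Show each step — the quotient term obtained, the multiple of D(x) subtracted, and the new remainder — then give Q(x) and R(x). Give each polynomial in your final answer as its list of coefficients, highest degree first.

Q = [5, 6, 7, -1, 7, -8]; R = [6, 7]

Step 1: lead(−15x⁸ − 23x⁷ − 47x⁶ − 68x⁵ − 96x⁴ − 35x³ − 12x² − 18x + 71) ÷ lead(D) = −15x⁸ ÷ −3x³ = 5x⁵. Subtract (5x⁵)·D = −15x⁸ − 5x⁷ − 20x⁶ − 40x⁵. Remainder: −18x⁷ − 27x⁶ − 28x⁵ − 96x⁴ − 35x³ − 12x² − 18x + 71.
Step 2: lead(−18x⁷ − 27x⁶ − 28x⁵ − 96x⁴ − 35x³ − 12x² − 18x + 71) ÷ lead(D) = −18x⁷ ÷ −3x³ = 6x⁴. Subtract (6x⁴)·D = −18x⁷ − 6x⁶ − 24x⁵ − 48x⁴. Remainder: −21x⁶ − 4x⁵ − 48x⁴ − 35x³ − 12x² − 18x + 71.
Step 3: lead(−21x⁶ − 4x⁵ − 48x⁴ − 35x³ − 12x² − 18x + 71) ÷ lead(D) = −21x⁶ ÷ −3x³ = 7x³. Subtract (7x³)·D = −21x⁶ − 7x⁵ − 28x⁴ − 56x³. Remainder: 3x⁵ − 20x⁴ + 21x³ − 12x² − 18x + 71.
Step 4: lead(3x⁵ − 20x⁴ + 21x³ − 12x² − 18x + 71) ÷ lead(D) = 3x⁵ ÷ −3x³ = −x². Subtract (−x²)·D = 3x⁵ + x⁴ + 4x³ + 8x². Remainder: −21x⁴ + 17x³ − 20x² − 18x + 71.
Step 5: lead(−21x⁴ + 17x³ − 20x² − 18x + 71) ÷ lead(D) = −21x⁴ ÷ −3x³ = 7x. Subtract (7x)·D = −21x⁴ − 7x³ − 28x² − 56x. Remainder: 24x³ + 8x² + 38x + 71.
Step 6: lead(24x³ + 8x² + 38x + 71) ÷ lead(D) = 24x³ ÷ −3x³ = −8. Subtract (−8)·D = 24x³ + 8x² + 32x + 64. Remainder: 6x + 7.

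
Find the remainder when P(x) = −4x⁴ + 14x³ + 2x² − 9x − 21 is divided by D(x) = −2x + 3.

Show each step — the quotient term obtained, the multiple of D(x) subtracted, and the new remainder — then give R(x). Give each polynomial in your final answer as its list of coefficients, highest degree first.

R = [-3]

Step 1: lead(−4x⁴ + 14x³ + 2x² − 9x − 21) ÷ lead(D) = −4x⁴ ÷ −2x = 2x³. Subtract (2x³)·D = −4x⁴ + 6x³. Remainder: 8x³ + 2x² − 9x − 21.
Step 2: lead(8x³ + 2x² − 9x − 21) ÷ lead(D) = 8x³ ÷ −2x = −4x². Subtract (−4x²)·D = 8x³ − 12x². Remainder: 14x² − 9x − 21.
Step 3: lead(14x² − 9x − 21) ÷ lead(D) = 14x² ÷ −2x = −7x. Subtract (−7x)·D = 14x² − 21x. Remainder: 12x − 21.
Step 4: lead(12x − 21) ÷ lead(D) = 12x ÷ −2x = −6. Subtract (−6)·D = 12x − 18. Remainder: −3.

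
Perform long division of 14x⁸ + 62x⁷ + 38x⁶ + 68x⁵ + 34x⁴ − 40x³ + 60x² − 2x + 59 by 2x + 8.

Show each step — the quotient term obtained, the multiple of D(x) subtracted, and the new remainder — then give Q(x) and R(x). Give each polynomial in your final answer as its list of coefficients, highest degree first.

Step 1: lead(14x⁸ + 62x⁷ + 38x⁶ + 68x⁵ + 34x⁴ − 40x³ + 60x² − 2x + 59) ÷ lead(D) = 14x⁸ ÷ 2x = 7x⁷. Subtract (7x⁷)·D = 14x⁸ + 56x⁷. Remainder: 6x⁷ + 38x⁶ + 68x⁵ + 34x⁴ − 40x³ + 60x² − 2x + 59.
Step 2: lead(6x⁷ + 38x⁶ + 68x⁵ + 34x⁴ − 40x³ + 60x² − 2x + 59) ÷ lead(D) = 6x⁷ ÷ 2x = 3x⁶. Subtract (3x⁶)·D = 6x⁷ + 24x⁶. Remainder: 14x⁶ + 68x⁵ + 34x⁴ − 40x³ + 60x² − 2x + 59.
Step 3: lead(14x⁶ + 68x⁵ + 34x⁴ − 40x³ + 60x² − 2x + 59) ÷ lead(D) = 14x⁶ ÷ 2x = 7x⁵. Subtract (7x⁵)·D = 14x⁶ + 56x⁵. Remainder: 12x⁵ + 34x⁴ − 40x³ + 60x² − 2x + 59.
Step 4: lead(12x⁵ + 34x⁴ − 40x³ + 60x² − 2x + 59) ÷ lead(D) = 12x⁵ ÷ 2x = 6x⁴. Subtract (6x⁴)·D = 12x⁵ + 48x⁴. Remainder: −14x⁴ − 40x³ + 60x² − 2x + 59.
Step 5: lead(−14x⁴ − 40x³ + 60x² − 2x + 59) ÷ lead(D) = −14x⁴ ÷ 2x = −7x³. Subtract (−7x³)·D = −14x⁴ − 56x³. Remainder: 16x³ + 60x² − 2x + 59.
Step 6: lead(16x³ + 60x² − 2x + 59) ÷ lead(D) = 16x³ ÷ 2x = 8x². Subtract (8x²)·D = 16x³ + 64x². Remainder: −4x² − 2x + 59.
Step 7: lead(−4x² − 2x + 59) ÷ lead(D) = −4x² ÷ 2x = −2x. Subtract (−2x)·D = −4x² − 16x. Remainder: 14x + 59.
Step 8: lead(14x + 59) ÷ lead(D) = 14x ÷ 2x = 7. Subtract (7)·D = 14x + 56. Remainder: 3.

Q = [7, 3, 7, 6, -7, 8, -2, 7]; R = [3]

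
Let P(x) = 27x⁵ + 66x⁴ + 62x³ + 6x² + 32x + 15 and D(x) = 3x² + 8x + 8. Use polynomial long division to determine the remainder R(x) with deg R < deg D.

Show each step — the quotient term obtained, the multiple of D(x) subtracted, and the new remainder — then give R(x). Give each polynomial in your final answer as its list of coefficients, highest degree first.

Step 1: lead(27x⁵ + 66x⁴ + 62x³ + 6x² + 32x + 15) ÷ lead(D) = 27x⁵ ÷ 3x² = 9x³. Subtract (9x³)·D = 27x⁵ + 72x⁴ + 72x³. Remainder: −6x⁴ − 10x³ + 6x² + 32x + 15.
Step 2: lead(−6x⁴ − 10x³ + 6x² + 32x + 15) ÷ lead(D) = −6x⁴ ÷ 3x² = −2x². Subtract (−2x²)·D = −6x⁴ − 16x³ − 16x². Remainder: 6x³ + 22x² + 32x + 15.
Step 3: lead(6x³ + 22x² + 32x + 15) ÷ lead(D) = 6x³ ÷ 3x² = 2x. Subtract (2x)·D = 6x³ + 16x² + 16x. Remainder: 6x² + 16x + 15.
Step 4: lead(6x² + 16x + 15) ÷ lead(D) = 6x² ÷ 3x² = 2. Subtract (2)·D = 6x² + 16x + 16. Remainder: −1.

R = [-1]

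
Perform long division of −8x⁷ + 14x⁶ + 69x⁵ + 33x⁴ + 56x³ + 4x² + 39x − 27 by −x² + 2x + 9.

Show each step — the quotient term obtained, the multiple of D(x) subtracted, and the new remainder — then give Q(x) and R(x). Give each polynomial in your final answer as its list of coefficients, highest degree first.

Step 1: lead(−8x⁷ + 14x⁶ + 69x⁵ + 33x⁴ + 56x³ + 4x² + 39x − 27) ÷ lead(D) = −8x⁷ ÷ −x² = 8x⁵. Subtract (8x⁵)·D = −8x⁷ + 16x⁶ + 72x⁵. Remainder: −2x⁶ − 3x⁵ + 33x⁴ + 56x³ + 4x² + 39x − 27.
Step 2: lead(−2x⁶ − 3x⁵ + 33x⁴ + 56x³ + 4x² + 39x − 27) ÷ lead(D) = −2x⁶ ÷ −x² = 2x⁴. Subtract (2x⁴)·D = −2x⁶ + 4x⁵ + 18x⁴. Remainder: −7x⁵ + 15x⁴ + 56x³ + 4x² + 39x − 27.
Step 3: lead(−7x⁵ + 15x⁴ + 56x³ + 4x² + 39x − 27) ÷ lead(D) = −7x⁵ ÷ −x² = 7x³. Subtract (7x³)·D = −7x⁵ + 14x⁴ + 63x³. Remainder: x⁴ − 7x³ + 4x² + 39x − 27.
Step 4: lead(x⁴ − 7x³ + 4x² + 39x − 27) ÷ lead(D) = x⁴ ÷ −x² = −x². Subtract (−x²)·D = x⁴ − 2x³ − 9x². Remainder: −5x³ + 13x² + 39x − 27.
Step 5: lead(−5x³ + 13x² + 39x − 27) ÷ lead(D) = −5x³ ÷ −x² = 5x. Subtract (5x)·D = −5x³ + 10x² + 45x. Remainder: 3x² − 6x − 27.
Step 6: lead(3x² − 6x − 27) ÷ lead(D) = 3x² ÷ −x² = −3. Subtract (−3)·D = 3x² − 6x − 27. Remainder: 0.

Q = [8, 2, 7, -1, 5, -3]; R = [0]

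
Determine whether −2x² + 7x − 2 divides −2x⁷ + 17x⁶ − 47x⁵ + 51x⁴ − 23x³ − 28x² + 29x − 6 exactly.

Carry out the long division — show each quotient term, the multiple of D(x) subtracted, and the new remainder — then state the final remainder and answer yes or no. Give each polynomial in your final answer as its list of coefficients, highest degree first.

R = [0], so D(x) is a factor of P(x). yes

Step 1: lead(−2x⁷ + 17x⁶ − 47x⁵ + 51x⁴ − 23x³ − 28x² + 29x − 6) ÷ lead(D) = −2x⁷ ÷ −2x² = x⁵. Subtract (x⁵)·D = −2x⁷ + 7x⁶ − 2x⁵. Remainder: 10x⁶ − 45x⁵ + 51x⁴ − 23x³ − 28x² + 29x − 6.
Step 2: lead(10x⁶ − 45x⁵ + 51x⁴ − 23x³ − 28x² + 29x − 6) ÷ lead(D) = 10x⁶ ÷ −2x² = −5x⁴. Subtract (−5x⁴)·D = 10x⁶ − 35x⁵ + 10x⁴. Remainder: −10x⁵ + 41x⁴ − 23x³ − 28x² + 29x − 6.
Step 3: lead(−10x⁵ + 41x⁴ − 23x³ − 28x² + 29x − 6) ÷ lead(D) = −10x⁵ ÷ −2x² = 5x³. Subtract (5x³)·D = −10x⁵ + 35x⁴ − 10x³. Remainder: 6x⁴ − 13x³ − 28x² + 29x − 6.
Step 4: lead(6x⁴ − 13x³ − 28x² + 29x − 6) ÷ lead(D) = 6x⁴ ÷ −2x² = −3x². Subtract (−3x²)·D = 6x⁴ − 21x³ + 6x². Remainder: 8x³ − 34x² + 29x − 6.
Step 5: lead(8x³ − 34x² + 29x − 6) ÷ lead(D) = 8x³ ÷ −2x² = −4x. Subtract (−4x)·D = 8x³ − 28x² + 8x. Remainder: −6x² + 21x − 6.
Step 6: lead(−6x² + 21x − 6) ÷ lead(D) = −6x² ÷ −2x² = 3. Subtract (3)·D = −6x² + 21x − 6. Remainder: 0.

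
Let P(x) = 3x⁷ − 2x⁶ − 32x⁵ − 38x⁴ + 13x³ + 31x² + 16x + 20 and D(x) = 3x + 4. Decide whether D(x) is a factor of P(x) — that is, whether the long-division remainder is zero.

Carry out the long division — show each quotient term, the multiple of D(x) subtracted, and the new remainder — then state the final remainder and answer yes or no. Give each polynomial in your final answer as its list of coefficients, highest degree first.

Step 1: lead(3x⁷ − 2x⁶ − 32x⁵ − 38x⁴ + 13x³ + 31x² + 16x + 20) ÷ lead(D) = 3x⁷ ÷ 3x = x⁶. Subtract (x⁶)·D = 3x⁷ + 4x⁶. Remainder: −6x⁶ − 32x⁵ − 38x⁴ + 13x³ + 31x² + 16x + 20.
Step 2: lead(−6x⁶ − 32x⁵ − 38x⁴ + 13x³ + 31x² + 16x + 20) ÷ lead(D) = −6x⁶ ÷ 3x = −2x⁵. Subtract (−2x⁵)·D = −6x⁶ − 8x⁵. Remainder: −24x⁵ − 38x⁴ + 13x³ + 31x² + 16x + 20.
Step 3: lead(−24x⁵ − 38x⁴ + 13x³ + 31x² + 16x + 20) ÷ lead(D) = −24x⁵ ÷ 3x = −8x⁴. Subtract (−8x⁴)·D = −24x⁵ − 32x⁴. Remainder: −6x⁴ + 13x³ + 31x² + 16x + 20.
Step 4: lead(−6x⁴ + 13x³ + 31x² + 16x + 20) ÷ lead(D) = −6x⁴ ÷ 3x = −2x³. Subtract (−2x³)·D = −6x⁴ − 8x³. Remainder: 21x³ + 31x² + 16x + 20.
Step 5: lead(21x³ + 31x² + 16x + 20) ÷ lead(D) = 21x³ ÷ 3x = 7x². Subtract (7x²)·D = 21x³ + 28x². Remainder: 3x² + 16x + 20.
Step 6: lead(3x² + 16x + 20) ÷ lead(D) = 3x² ÷ 3x = x. Subtract (x)·D = 3x² + 4x. Remainder: 12x + 20.
Step 7: lead(12x + 20) ÷ lead(D) = 12x ÷ 3x = 4. Subtract (4)·D = 12x + 16. Remainder: 4.

R = [4], so D(x) is not a factor of P(x). no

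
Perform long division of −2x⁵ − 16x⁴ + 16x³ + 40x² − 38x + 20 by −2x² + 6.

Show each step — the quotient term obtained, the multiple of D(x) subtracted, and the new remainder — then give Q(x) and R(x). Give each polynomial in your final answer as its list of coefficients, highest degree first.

Step 1: lead(−2x⁵ − 16x⁴ + 16x³ + 40x² − 38x + 20) ÷ lead(D) = −2x⁵ ÷ −2x² = x³. Subtract (x³)·D = −2x⁵ + 6x³. Remainder: −16x⁴ + 10x³ + 40x² − 38x + 20.
Step 2: lead(−16x⁴ + 10x³ + 40x² − 38x + 20) ÷ lead(D) = −16x⁴ ÷ −2x² = 8x². Subtract (8x²)·D = −16x⁴ + 48x². Remainder: 10x³ − 8x² − 38x + 20.
Step 3: lead(10x³ − 8x² − 38x + 20) ÷ lead(D) = 10x³ ÷ −2x² = −5x. Subtract (−5x)·D = 10x³ − 30x. Remainder: −8x² − 8x + 20.
Step 4: lead(−8x² − 8x + 20) ÷ lead(D) = −8x² ÷ −2x² = 4. Subtract (4)·D = −8x² + 24. Remainder: −8x − 4.

Q = [1, 8, -5, 4]; R = [-8, -4]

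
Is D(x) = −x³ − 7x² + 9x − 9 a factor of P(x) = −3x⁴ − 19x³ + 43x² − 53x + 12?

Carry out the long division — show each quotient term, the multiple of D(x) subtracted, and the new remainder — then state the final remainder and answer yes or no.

R(x) = 2x² − 8x − 6, so D(x) is not a factor of P(x). no

Step 1: lead(−3x⁴ − 19x³ + 43x² − 53x + 12) ÷ lead(D) = −3x⁴ ÷ −x³ = 3x. Subtract (3x)·D = −3x⁴ − 21x³ + 27x² − 27x. Remainder: 2x³ + 16x² − 26x + 12.
Step 2: lead(2x³ + 16x² − 26x + 12) ÷ lead(D) = 2x³ ÷ −x³ = −2. Subtract (−2)·D = 2x³ + 14x² − 18x + 18. Remainder: 2x² − 8x − 6.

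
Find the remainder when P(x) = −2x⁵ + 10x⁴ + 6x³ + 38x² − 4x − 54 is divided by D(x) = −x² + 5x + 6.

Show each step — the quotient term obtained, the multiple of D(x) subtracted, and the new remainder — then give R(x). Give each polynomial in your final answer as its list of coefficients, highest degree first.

R = [-6]

Step 1: lead(−2x⁵ + 10x⁴ + 6x³ + 38x² − 4x − 54) ÷ lead(D) = −2x⁵ ÷ −x² = 2x³. Subtract (2x³)·D = −2x⁵ + 10x⁴ + 12x³. Remainder: −6x³ + 38x² − 4x − 54.
Step 2: lead(−6x³ + 38x² − 4x − 54) ÷ lead(D) = −6x³ ÷ −x² = 6x. Subtract (6x)·D = −6x³ + 30x² + 36x. Remainder: 8x² − 40x − 54.
Step 3: lead(8x² − 40x − 54) ÷ lead(D) = 8x² ÷ −x² = −8. Subtract (−8)·D = 8x² − 40x − 48. Remainder: −6.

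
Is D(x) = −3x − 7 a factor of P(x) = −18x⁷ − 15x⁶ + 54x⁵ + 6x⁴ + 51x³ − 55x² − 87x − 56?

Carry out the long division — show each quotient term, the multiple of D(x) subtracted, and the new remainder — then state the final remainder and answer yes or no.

R(x) = 0, so D(x) is a factor of P(x). yes

Step 1: lead(−18x⁷ − 15x⁶ + 54x⁵ + 6x⁴ + 51x³ − 55x² − 87x − 56) ÷ lead(D) = −18x⁷ ÷ −3x = 6x⁶. Subtract (6x⁶)·D = −18x⁷ − 42x⁶. Remainder: 27x⁶ + 54x⁵ + 6x⁴ + 51x³ − 55x² − 87x − 56.
Step 2: lead(27x⁶ + 54x⁵ + 6x⁴ + 51x³ − 55x² − 87x − 56) ÷ lead(D) = 27x⁶ ÷ −3x = −9x⁵. Subtract (−9x⁵)·D = 27x⁶ + 63x⁵. Remainder: −9x⁵ + 6x⁴ + 51x³ − 55x² − 87x − 56.
Step 3: lead(−9x⁵ + 6x⁴ + 51x³ − 55x² − 87x − 56) ÷ lead(D) = −9x⁵ ÷ −3x = 3x⁴. Subtract (3x⁴)·D = −9x⁵ − 21x⁴. Remainder: 27x⁴ + 51x³ − 55x² − 87x − 56.
Step 4: lead(27x⁴ + 51x³ − 55x² − 87x − 56) ÷ lead(D) = 27x⁴ ÷ −3x = −9x³. Subtract (−9x³)·D = 27x⁴ + 63x³. Remainder: −12x³ − 55x² − 87x − 56.
Step 5: lead(−12x³ − 55x² − 87x − 56) ÷ lead(D) = −12x³ ÷ −3x = 4x². Subtract (4x²)·D = −12x³ − 28x². Remainder: −27x² − 87x − 56.
Step 6: lead(−27x² − 87x − 56) ÷ lead(D) = −27x² ÷ −3x = 9x. Subtract (9x)·D = −27x² − 63x. Remainder: −24x − 56.
Step 7: lead(−24x − 56) ÷ lead(D) = −24x ÷ −3x = 8. Subtract (8)·D = −24x − 56. Remainder: 0.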